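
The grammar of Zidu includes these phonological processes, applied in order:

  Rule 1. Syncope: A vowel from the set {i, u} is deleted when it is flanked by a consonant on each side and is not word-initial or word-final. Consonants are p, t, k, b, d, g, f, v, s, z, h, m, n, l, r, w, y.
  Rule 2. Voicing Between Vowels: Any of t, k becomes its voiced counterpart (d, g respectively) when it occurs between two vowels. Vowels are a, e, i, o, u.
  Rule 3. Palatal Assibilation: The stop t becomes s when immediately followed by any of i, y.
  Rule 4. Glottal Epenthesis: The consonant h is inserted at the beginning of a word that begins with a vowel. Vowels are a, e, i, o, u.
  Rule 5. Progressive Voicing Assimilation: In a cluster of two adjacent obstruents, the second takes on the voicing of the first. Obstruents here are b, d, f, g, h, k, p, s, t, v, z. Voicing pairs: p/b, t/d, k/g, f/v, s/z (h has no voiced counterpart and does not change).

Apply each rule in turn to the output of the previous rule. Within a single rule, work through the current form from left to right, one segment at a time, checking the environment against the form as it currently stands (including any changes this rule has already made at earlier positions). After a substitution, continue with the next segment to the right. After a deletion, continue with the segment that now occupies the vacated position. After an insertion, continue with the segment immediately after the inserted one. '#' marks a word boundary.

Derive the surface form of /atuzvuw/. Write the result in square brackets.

[hatsfw]

Rule 1 Syncope: [atuzvuw] → [atzvw]
Rule 2 Voicing Between Vowels: no change — [atzvw]
Rule 3 Palatal Assibilation: no change — [atzvw]
Rule 4 Glottal Epenthesis: [atzvw] → [hatzvw]
Rule 5 Progressive Voicing Assimilation: [hatzvw] → [hatsfw]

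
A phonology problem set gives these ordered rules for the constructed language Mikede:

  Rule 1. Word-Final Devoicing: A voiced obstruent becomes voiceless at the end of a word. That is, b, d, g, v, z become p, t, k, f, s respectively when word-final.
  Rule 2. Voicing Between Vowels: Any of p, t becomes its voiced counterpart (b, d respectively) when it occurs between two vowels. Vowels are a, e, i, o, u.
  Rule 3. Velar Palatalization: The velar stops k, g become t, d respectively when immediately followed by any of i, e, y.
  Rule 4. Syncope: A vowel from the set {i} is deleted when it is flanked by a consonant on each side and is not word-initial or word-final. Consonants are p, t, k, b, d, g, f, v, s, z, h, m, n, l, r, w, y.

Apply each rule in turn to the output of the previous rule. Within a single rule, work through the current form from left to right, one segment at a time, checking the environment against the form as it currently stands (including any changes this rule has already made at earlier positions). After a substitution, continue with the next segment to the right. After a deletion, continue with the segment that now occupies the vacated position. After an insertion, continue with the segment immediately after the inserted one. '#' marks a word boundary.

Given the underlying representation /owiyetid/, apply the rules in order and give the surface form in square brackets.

[owyedt]

Rule 1 Word-Final Devoicing: [owiyetid] → [owiyetit]
Rule 2 Voicing Between Vowels: [owiyetit] → [owiyedit]
Rule 3 Velar Palatalization: no change — [owiyedit]
Rule 4 Syncope: [owiyedit] → [owyedt]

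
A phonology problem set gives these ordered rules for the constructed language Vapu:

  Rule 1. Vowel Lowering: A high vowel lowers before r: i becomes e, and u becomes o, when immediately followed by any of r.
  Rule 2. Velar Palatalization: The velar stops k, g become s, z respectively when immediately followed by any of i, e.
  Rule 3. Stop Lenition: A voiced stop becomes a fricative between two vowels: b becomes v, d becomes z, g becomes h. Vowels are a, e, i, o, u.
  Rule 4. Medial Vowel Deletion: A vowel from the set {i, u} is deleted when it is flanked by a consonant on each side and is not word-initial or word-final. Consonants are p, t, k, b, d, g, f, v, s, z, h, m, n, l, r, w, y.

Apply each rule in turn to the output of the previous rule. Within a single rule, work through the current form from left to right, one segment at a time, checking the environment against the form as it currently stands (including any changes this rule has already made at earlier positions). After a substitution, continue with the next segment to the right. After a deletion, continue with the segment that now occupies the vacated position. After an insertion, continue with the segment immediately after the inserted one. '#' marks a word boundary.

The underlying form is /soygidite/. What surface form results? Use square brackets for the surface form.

Rule 1 Vowel Lowering: no change — [soygidite]
Rule 2 Velar Palatalization: [soygidite] → [soyzidite]
Rule 3 Stop Lenition: [soyzidite] → [soyzizite]
Rule 4 Medial Vowel Deletion: [soyzizite] → [soyzzte]

[soyzzte]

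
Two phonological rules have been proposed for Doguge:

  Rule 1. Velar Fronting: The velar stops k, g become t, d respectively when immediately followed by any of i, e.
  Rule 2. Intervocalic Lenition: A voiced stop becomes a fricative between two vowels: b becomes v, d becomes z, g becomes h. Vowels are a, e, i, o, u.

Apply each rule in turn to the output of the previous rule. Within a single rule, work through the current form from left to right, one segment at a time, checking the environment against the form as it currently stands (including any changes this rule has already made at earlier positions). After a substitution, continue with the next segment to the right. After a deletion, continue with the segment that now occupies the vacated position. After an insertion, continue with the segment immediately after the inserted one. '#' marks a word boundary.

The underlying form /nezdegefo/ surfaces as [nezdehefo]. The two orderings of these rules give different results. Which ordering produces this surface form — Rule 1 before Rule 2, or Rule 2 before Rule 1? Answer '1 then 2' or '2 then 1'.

2 then 1

Order 1 then 2:
  1 Velar Fronting: [nezdegefo] → [nezdedefo]
  2 Intervocalic Lenition: [nezdedefo] → [nezdezefo]
  result: [nezdezefo]
Order 2 then 1:
  2 Intervocalic Lenition: [nezdegefo] → [nezdehefo]
  1 Velar Fronting: no change — [nezdehefo]
  result: [nezdehefo]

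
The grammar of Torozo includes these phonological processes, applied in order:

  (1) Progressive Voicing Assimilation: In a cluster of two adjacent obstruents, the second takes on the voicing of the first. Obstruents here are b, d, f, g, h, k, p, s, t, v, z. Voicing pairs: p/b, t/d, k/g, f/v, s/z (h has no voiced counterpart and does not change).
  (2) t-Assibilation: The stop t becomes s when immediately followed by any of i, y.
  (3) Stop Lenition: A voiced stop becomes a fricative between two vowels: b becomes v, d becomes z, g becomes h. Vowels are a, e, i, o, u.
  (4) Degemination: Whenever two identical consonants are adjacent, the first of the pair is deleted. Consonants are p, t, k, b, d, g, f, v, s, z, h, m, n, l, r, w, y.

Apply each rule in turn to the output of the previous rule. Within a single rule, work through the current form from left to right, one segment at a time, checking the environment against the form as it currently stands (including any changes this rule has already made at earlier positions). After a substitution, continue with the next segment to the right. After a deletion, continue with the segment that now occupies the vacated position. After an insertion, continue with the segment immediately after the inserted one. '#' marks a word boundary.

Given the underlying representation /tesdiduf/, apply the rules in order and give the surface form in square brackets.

(1) Progressive Voicing Assimilation: [tesdiduf] → [testiduf]
(2) t-Assibilation: [testiduf] → [tessiduf]
(3) Stop Lenition: [tessiduf] → [tessizuf]
(4) Degemination: [tessizuf] → [tesizuf]

[tesizuf]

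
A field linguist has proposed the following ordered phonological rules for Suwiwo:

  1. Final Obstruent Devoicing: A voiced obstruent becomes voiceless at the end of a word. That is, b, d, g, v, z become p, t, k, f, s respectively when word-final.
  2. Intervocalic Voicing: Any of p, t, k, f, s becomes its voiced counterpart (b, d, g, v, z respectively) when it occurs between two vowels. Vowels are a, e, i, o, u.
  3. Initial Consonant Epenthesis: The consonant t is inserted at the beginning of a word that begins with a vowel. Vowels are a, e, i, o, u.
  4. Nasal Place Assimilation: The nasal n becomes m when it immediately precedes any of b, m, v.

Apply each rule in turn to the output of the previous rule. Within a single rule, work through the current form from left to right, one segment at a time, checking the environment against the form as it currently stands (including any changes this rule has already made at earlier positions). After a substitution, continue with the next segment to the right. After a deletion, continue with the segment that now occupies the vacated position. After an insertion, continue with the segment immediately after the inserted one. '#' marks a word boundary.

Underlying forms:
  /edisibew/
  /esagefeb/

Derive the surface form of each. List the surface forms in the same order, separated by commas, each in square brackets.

[tedizibew], [tezagevep]

/edisibew/:
  1 Final Obstruent Devoicing: no change — [edisibew]
  2 Intervocalic Voicing: [edisibew] → [edizibew]
  3 Initial Consonant Epenthesis: [edizibew] → [tedizibew]
  4 Nasal Place Assimilation: no change — [tedizibew]
/esagefeb/:
  1 Final Obstruent Devoicing: [esagefeb] → [esagefep]
  2 Intervocalic Voicing: [esagefep] → [ezagevep]
  3 Initial Consonant Epenthesis: [ezagevep] → [tezagevep]
  4 Nasal Place Assimilation: no change — [tezagevep]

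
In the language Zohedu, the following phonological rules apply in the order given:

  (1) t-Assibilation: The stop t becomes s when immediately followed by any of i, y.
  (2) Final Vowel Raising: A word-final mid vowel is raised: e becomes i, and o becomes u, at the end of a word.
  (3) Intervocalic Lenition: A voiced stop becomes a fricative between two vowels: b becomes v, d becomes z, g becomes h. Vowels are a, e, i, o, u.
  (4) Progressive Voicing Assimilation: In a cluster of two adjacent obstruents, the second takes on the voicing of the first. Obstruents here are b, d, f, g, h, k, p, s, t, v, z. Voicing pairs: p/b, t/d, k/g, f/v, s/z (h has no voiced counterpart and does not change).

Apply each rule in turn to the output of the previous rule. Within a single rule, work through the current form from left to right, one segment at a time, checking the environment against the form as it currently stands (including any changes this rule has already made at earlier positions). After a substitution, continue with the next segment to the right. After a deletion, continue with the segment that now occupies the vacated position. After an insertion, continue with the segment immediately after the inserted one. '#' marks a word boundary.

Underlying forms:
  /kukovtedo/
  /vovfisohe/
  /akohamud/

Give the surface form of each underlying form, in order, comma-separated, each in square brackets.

/kukovtedo/:
  (1) t-Assibilation: no change — [kukovtedo]
  (2) Final Vowel Raising: [kukovtedo] → [kukovtedu]
  (3) Intervocalic Lenition: [kukovtedu] → [kukovtezu]
  (4) Progressive Voicing Assimilation: [kukovtezu] → [kukovdezu]
/vovfisohe/:
  (1) t-Assibilation: no change — [vovfisohe]
  (2) Final Vowel Raising: [vovfisohe] → [vovfisohi]
  (3) Intervocalic Lenition: no change — [vovfisohi]
  (4) Progressive Voicing Assimilation: [vovfisohi] → [vovvisohi]
/akohamud/:
  (1) t-Assibilation: no change — [akohamud]
  (2) Final Vowel Raising: no change — [akohamud]
  (3) Intervocalic Lenition: no change — [akohamud]
  (4) Progressive Voicing Assimilation: no change — [akohamud]

[kukovdezu], [vovvisohi], [akohamud]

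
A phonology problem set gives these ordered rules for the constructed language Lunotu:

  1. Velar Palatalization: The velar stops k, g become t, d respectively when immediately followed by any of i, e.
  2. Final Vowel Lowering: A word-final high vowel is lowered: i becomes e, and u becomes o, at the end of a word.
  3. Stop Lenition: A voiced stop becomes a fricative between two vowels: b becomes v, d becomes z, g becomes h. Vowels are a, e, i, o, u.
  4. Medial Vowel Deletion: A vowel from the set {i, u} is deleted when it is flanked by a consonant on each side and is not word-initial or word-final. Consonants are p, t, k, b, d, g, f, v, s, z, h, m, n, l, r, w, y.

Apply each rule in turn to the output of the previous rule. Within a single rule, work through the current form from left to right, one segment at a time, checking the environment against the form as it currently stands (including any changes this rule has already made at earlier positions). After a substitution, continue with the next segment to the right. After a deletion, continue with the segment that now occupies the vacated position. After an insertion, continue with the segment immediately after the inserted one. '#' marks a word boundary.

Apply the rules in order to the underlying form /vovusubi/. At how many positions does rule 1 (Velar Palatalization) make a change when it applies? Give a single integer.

1 Velar Palatalization: no change — [vovusubi]
2 Final Vowel Lowering: [vovusubi] → [vovusube]
3 Stop Lenition: [vovusube] → [vovusuve]
4 Medial Vowel Deletion: [vovusuve] → [vovsve]
Rule 1 changed 0 position(s).

0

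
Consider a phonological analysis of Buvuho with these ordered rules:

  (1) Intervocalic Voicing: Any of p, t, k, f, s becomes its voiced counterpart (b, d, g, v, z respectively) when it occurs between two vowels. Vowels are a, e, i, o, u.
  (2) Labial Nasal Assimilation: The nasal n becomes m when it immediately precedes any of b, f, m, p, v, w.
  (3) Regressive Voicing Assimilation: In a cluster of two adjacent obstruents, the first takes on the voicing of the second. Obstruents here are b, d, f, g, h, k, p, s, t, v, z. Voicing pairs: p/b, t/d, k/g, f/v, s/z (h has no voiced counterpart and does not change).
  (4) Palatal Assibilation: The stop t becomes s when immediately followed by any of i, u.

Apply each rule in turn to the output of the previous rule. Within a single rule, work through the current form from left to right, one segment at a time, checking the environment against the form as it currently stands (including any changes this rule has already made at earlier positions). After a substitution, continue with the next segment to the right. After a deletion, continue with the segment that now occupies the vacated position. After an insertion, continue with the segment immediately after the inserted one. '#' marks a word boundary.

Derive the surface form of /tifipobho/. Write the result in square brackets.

[sivibopho]

(1) Intervocalic Voicing: [tifipobho] → [tivibobho]
(2) Labial Nasal Assimilation: no change — [tivibobho]
(3) Regressive Voicing Assimilation: [tivibobho] → [tivibopho]
(4) Palatal Assibilation: [tivibopho] → [sivibopho]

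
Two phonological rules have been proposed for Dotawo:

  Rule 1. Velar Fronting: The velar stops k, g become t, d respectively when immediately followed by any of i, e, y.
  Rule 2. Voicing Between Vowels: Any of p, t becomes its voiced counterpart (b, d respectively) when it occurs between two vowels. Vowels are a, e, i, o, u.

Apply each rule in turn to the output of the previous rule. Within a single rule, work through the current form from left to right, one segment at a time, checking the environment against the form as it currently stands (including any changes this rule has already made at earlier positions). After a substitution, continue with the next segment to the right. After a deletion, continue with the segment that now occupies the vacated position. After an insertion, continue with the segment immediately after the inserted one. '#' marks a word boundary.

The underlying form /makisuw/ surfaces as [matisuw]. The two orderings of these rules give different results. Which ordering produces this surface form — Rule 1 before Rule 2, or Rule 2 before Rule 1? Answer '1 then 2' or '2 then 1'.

2 then 1

Order 1 then 2:
  1 Velar Fronting: [makisuw] → [matisuw]
  2 Voicing Between Vowels: [matisuw] → [madisuw]
  result: [madisuw]
Order 2 then 1:
  2 Voicing Between Vowels: no change — [makisuw]
  1 Velar Fronting: [makisuw] → [matisuw]
  result: [matisuw]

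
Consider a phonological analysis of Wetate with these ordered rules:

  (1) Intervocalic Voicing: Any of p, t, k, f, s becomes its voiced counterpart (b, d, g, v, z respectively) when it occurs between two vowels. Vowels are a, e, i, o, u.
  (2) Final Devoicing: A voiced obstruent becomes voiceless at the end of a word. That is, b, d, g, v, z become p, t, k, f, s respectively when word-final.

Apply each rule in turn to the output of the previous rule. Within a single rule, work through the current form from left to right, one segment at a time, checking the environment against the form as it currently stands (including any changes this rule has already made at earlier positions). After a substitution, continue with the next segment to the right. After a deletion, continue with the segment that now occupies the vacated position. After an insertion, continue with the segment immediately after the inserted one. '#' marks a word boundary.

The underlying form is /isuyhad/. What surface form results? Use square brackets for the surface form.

[izuyhat]

(1) Intervocalic Voicing: [isuyhad] → [izuyhad]
(2) Final Devoicing: [izuyhad] → [izuyhat]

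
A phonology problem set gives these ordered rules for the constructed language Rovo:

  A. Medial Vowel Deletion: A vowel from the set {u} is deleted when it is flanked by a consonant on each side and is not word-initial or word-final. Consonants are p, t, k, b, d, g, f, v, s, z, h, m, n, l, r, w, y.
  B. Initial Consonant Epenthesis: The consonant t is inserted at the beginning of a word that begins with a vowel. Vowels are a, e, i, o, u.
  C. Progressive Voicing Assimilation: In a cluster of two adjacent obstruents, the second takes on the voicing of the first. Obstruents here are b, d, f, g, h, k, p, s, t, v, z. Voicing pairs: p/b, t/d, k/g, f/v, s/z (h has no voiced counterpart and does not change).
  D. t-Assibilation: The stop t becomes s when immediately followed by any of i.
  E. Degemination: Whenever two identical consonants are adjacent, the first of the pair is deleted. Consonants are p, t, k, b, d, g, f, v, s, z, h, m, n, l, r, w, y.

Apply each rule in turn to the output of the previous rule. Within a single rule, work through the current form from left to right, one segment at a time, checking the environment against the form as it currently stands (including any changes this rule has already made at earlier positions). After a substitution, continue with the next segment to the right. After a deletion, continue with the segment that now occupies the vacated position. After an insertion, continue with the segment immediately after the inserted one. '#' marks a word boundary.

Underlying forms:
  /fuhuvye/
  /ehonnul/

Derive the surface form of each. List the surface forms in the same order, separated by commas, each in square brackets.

[fhfye], [tehonl]

/fuhuvye/:
  A Medial Vowel Deletion: [fuhuvye] → [fhvye]
  B Initial Consonant Epenthesis: no change — [fhvye]
  C Progressive Voicing Assimilation: [fhvye] → [fhfye]
  D t-Assibilation: no change — [fhfye]
  E Degemination: no change — [fhfye]
/ehonnul/:
  A Medial Vowel Deletion: [ehonnul] → [ehonnl]
  B Initial Consonant Epenthesis: [ehonnl] → [tehonnl]
  C Progressive Voicing Assimilation: no change — [tehonnl]
  D t-Assibilation: no change — [tehonnl]
  E Degemination: [tehonnl] → [tehonl]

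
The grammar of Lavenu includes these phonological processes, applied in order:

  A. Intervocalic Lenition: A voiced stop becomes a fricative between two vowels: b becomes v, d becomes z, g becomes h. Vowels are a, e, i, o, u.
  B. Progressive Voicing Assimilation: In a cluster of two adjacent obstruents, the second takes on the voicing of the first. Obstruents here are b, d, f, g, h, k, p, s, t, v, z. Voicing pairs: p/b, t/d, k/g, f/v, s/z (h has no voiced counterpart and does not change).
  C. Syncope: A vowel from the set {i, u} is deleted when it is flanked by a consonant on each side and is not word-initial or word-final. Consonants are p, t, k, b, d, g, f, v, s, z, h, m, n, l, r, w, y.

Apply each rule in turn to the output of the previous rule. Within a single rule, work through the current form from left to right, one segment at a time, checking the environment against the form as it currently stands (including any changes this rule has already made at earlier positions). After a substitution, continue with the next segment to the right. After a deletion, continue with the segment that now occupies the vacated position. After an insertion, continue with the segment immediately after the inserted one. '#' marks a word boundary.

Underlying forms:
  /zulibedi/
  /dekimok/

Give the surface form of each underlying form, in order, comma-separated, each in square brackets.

/zulibedi/:
  A Intervocalic Lenition: [zulibedi] → [zulivezi]
  B Progressive Voicing Assimilation: no change — [zulivezi]
  C Syncope: [zulivezi] → [zlvezi]
/dekimok/:
  A Intervocalic Lenition: no change — [dekimok]
  B Progressive Voicing Assimilation: no change — [dekimok]
  C Syncope: [dekimok] → [dekmok]

[zlvezi], [dekmok]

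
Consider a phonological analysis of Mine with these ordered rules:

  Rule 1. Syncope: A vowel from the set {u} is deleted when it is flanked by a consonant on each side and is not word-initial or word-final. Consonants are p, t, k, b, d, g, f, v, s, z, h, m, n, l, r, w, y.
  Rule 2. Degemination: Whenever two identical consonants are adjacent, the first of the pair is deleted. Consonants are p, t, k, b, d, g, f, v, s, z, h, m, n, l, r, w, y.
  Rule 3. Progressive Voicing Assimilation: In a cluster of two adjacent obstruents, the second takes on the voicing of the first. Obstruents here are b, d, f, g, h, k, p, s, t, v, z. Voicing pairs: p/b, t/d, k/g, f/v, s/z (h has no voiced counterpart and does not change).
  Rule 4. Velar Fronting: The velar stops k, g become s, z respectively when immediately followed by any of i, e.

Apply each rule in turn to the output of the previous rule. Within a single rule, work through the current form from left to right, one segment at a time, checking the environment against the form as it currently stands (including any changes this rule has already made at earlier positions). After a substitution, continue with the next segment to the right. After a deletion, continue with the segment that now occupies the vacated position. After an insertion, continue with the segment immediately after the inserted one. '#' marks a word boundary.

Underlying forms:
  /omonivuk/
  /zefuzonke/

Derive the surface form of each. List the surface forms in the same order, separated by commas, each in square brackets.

/omonivuk/:
  Rule 1 Syncope: [omonivuk] → [omonivk]
  Rule 2 Degemination: no change — [omonivk]
  Rule 3 Progressive Voicing Assimilation: [omonivk] → [omonivg]
  Rule 4 Velar Fronting: no change — [omonivg]
/zefuzonke/:
  Rule 1 Syncope: [zefuzonke] → [zefzonke]
  Rule 2 Degemination: no change — [zefzonke]
  Rule 3 Progressive Voicing Assimilation: [zefzonke] → [zefsonke]
  Rule 4 Velar Fronting: [zefsonke] → [zefsonse]

[omonivg], [zefsonse]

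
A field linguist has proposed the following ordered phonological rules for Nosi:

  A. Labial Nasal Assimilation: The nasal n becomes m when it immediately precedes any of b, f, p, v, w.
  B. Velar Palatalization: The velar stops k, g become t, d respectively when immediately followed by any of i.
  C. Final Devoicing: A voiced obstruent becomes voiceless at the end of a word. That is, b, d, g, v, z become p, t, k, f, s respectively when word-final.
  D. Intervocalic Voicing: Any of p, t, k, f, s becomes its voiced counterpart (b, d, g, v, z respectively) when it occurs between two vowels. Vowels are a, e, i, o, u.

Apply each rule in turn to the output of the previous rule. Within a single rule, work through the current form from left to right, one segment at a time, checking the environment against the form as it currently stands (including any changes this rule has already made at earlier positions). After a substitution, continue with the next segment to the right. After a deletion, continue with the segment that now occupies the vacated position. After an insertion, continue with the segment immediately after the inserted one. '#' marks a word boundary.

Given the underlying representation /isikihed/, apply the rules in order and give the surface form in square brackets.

A Labial Nasal Assimilation: no change — [isikihed]
B Velar Palatalization: [isikihed] → [isitihed]
C Final Devoicing: [isitihed] → [isitihet]
D Intervocalic Voicing: [isitihet] → [izidihet]

[izidihet]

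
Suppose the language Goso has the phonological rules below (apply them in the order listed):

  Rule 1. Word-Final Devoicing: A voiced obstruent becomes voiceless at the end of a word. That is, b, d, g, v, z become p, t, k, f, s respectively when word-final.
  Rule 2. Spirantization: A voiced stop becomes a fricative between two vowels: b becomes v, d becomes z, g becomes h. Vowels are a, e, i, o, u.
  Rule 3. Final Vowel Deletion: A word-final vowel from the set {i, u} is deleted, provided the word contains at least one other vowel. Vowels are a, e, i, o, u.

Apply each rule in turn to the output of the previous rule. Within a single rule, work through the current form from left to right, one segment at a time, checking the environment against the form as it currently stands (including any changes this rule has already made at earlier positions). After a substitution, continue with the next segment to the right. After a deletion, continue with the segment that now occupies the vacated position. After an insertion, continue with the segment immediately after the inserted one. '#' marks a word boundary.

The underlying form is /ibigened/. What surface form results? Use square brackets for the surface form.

[ivihenet]

Rule 1 Word-Final Devoicing: [ibigened] → [ibigenet]
Rule 2 Spirantization: [ibigenet] → [ivihenet]
Rule 3 Final Vowel Deletion: no change — [ivihenet]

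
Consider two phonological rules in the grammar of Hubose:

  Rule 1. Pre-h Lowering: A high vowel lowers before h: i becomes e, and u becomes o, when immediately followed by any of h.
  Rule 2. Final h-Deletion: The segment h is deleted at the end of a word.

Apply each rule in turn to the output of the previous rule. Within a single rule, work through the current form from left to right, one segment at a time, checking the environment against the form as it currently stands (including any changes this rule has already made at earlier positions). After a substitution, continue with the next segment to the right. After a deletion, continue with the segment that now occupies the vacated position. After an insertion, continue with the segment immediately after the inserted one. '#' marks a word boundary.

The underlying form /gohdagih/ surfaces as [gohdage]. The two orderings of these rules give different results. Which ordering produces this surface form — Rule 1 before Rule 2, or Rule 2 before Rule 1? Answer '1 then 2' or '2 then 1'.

1 then 2

Order 1 then 2:
  1 Pre-h Lowering: [gohdagih] → [gohdageh]
  2 Final h-Deletion: [gohdageh] → [gohdage]
  result: [gohdage]
Order 2 then 1:
  2 Final h-Deletion: [gohdagih] → [gohdagi]
  1 Pre-h Lowering: no change — [gohdagi]
  result: [gohdagi]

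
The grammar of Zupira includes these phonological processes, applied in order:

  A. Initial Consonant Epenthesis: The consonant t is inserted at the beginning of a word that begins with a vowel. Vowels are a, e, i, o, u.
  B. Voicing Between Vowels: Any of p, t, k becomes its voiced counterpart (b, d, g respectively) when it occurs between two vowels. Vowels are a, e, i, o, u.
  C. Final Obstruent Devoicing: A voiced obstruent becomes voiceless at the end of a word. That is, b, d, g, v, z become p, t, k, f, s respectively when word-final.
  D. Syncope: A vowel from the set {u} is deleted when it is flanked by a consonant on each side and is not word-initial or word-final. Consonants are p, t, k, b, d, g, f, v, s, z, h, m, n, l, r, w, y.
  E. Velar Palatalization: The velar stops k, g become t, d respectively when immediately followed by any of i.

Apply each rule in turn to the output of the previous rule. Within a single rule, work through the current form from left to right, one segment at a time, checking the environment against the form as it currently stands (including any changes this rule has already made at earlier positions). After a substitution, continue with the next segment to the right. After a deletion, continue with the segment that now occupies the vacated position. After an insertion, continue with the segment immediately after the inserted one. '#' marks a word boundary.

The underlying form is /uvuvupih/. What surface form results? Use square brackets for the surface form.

A Initial Consonant Epenthesis: [uvuvupih] → [tuvuvupih]
B Voicing Between Vowels: [tuvuvupih] → [tuvuvubih]
C Final Obstruent Devoicing: no change — [tuvuvubih]
D Syncope: [tuvuvubih] → [tvvbih]
E Velar Palatalization: no change — [tvvbih]

[tvvbih]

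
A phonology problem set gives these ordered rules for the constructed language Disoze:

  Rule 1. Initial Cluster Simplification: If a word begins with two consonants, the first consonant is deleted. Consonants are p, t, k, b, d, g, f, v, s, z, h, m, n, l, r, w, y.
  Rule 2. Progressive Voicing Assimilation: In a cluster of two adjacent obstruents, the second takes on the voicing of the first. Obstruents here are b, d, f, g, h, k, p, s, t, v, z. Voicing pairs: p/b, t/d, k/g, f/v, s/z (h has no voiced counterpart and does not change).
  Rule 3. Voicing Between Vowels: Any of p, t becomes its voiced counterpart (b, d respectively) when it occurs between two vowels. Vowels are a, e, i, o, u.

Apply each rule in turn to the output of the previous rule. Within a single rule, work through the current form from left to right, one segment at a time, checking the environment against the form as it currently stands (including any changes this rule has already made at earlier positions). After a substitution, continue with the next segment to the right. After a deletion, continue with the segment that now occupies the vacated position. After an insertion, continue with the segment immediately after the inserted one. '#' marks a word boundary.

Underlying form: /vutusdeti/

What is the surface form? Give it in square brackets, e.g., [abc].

[vudustedi]

Rule 1 Initial Cluster Simplification: no change — [vutusdeti]
Rule 2 Progressive Voicing Assimilation: [vutusdeti] → [vutusteti]
Rule 3 Voicing Between Vowels: [vutusteti] → [vudustedi]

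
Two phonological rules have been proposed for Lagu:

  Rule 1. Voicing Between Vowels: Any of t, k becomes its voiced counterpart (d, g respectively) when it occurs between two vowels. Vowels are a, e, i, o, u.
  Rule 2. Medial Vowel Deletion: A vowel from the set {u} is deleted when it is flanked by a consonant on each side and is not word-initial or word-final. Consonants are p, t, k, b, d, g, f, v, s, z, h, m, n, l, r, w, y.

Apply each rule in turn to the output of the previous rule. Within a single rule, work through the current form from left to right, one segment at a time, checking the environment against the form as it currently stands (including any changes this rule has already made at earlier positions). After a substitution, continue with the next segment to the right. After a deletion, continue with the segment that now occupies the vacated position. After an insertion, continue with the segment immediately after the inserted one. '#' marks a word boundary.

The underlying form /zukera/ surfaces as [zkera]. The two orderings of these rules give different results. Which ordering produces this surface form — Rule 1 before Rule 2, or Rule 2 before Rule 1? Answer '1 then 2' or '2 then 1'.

Order 1 then 2:
  1 Voicing Between Vowels: [zukera] → [zugera]
  2 Medial Vowel Deletion: [zugera] → [zgera]
  result: [zgera]
Order 2 then 1:
  2 Medial Vowel Deletion: [zukera] → [zkera]
  1 Voicing Between Vowels: no change — [zkera]
  result: [zkera]

2 then 1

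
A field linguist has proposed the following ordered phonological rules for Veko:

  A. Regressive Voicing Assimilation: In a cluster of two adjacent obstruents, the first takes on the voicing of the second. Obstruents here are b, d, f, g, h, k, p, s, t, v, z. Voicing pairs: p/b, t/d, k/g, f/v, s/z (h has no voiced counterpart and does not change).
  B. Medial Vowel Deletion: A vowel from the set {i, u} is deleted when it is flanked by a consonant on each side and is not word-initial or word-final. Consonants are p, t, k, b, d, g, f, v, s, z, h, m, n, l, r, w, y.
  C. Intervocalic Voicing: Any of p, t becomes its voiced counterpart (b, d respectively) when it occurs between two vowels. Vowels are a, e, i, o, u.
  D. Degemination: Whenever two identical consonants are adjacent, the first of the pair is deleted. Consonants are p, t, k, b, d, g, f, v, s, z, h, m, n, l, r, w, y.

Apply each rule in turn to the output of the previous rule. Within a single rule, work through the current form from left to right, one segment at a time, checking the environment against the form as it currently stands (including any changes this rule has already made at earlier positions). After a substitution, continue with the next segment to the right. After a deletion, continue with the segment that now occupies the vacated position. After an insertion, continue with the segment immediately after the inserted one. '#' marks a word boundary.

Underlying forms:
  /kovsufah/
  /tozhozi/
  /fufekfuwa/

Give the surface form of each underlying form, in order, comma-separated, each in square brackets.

[kofsfah], [toshozi], [fekfwa]

/kovsufah/:
  A Regressive Voicing Assimilation: [kovsufah] → [kofsufah]
  B Medial Vowel Deletion: [kofsufah] → [kofsfah]
  C Intervocalic Voicing: no change — [kofsfah]
  D Degemination: no change — [kofsfah]
/tozhozi/:
  A Regressive Voicing Assimilation: [tozhozi] → [toshozi]
  B Medial Vowel Deletion: no change — [toshozi]
  C Intervocalic Voicing: no change — [toshozi]
  D Degemination: no change — [toshozi]
/fufekfuwa/:
  A Regressive Voicing Assimilation: no change — [fufekfuwa]
  B Medial Vowel Deletion: [fufekfuwa] → [ffekfwa]
  C Intervocalic Voicing: no change — [ffekfwa]
  D Degemination: [ffekfwa] → [fekfwa]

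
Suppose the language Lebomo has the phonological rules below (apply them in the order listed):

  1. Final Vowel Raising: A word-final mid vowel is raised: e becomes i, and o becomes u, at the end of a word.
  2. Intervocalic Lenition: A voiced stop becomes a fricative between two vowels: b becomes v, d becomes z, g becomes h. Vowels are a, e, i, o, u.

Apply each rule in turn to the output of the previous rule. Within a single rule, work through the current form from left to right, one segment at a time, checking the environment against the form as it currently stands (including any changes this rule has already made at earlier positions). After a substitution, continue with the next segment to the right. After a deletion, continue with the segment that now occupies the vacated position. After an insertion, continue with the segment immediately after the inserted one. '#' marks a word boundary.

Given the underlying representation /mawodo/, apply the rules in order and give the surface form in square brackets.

1 Final Vowel Raising: [mawodo] → [mawodu]
2 Intervocalic Lenition: [mawodu] → [mawozu]

[mawozu]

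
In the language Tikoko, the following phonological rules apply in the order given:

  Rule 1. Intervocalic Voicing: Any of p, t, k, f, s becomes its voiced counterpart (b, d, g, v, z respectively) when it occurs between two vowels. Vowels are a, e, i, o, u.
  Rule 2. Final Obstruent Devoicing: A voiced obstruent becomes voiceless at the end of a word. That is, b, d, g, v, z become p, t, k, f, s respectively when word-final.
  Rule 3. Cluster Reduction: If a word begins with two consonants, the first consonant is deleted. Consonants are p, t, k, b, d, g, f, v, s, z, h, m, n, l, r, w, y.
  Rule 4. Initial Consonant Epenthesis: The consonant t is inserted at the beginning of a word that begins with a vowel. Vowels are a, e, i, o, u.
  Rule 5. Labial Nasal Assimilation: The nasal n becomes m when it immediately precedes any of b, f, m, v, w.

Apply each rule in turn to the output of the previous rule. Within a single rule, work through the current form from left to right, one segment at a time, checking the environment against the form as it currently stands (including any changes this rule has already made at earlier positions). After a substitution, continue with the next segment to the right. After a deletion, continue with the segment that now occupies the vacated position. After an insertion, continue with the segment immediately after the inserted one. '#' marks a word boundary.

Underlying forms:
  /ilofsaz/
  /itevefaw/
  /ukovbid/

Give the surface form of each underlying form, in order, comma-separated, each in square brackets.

/ilofsaz/:
  Rule 1 Intervocalic Voicing: no change — [ilofsaz]
  Rule 2 Final Obstruent Devoicing: [ilofsaz] → [ilofsas]
  Rule 3 Cluster Reduction: no change — [ilofsas]
  Rule 4 Initial Consonant Epenthesis: [ilofsas] → [tilofsas]
  Rule 5 Labial Nasal Assimilation: no change — [tilofsas]
/itevefaw/:
  Rule 1 Intervocalic Voicing: [itevefaw] → [idevevaw]
  Rule 2 Final Obstruent Devoicing: no change — [idevevaw]
  Rule 3 Cluster Reduction: no change — [idevevaw]
  Rule 4 Initial Consonant Epenthesis: [idevevaw] → [tidevevaw]
  Rule 5 Labial Nasal Assimilation: no change — [tidevevaw]
/ukovbid/:
  Rule 1 Intervocalic Voicing: [ukovbid] → [ugovbid]
  Rule 2 Final Obstruent Devoicing: [ugovbid] → [ugovbit]
  Rule 3 Cluster Reduction: no change — [ugovbit]
  Rule 4 Initial Consonant Epenthesis: [ugovbit] → [tugovbit]
  Rule 5 Labial Nasal Assimilation: no change — [tugovbit]

[tilofsas], [tidevevaw], [tugovbit]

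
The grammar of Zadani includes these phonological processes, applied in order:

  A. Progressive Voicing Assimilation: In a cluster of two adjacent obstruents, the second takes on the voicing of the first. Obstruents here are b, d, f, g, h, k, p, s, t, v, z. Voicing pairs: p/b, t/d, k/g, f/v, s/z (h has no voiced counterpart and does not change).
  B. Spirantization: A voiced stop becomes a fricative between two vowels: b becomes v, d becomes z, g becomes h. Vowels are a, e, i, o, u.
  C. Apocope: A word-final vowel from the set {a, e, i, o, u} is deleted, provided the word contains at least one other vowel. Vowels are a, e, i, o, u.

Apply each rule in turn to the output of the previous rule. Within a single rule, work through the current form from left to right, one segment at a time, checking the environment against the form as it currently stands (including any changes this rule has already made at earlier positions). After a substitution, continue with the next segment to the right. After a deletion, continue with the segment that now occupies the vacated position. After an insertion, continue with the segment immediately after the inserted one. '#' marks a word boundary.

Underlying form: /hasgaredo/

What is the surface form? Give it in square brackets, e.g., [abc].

A Progressive Voicing Assimilation: [hasgaredo] → [haskaredo]
B Spirantization: [haskaredo] → [haskarezo]
C Apocope: [haskarezo] → [haskarez]

[haskarez]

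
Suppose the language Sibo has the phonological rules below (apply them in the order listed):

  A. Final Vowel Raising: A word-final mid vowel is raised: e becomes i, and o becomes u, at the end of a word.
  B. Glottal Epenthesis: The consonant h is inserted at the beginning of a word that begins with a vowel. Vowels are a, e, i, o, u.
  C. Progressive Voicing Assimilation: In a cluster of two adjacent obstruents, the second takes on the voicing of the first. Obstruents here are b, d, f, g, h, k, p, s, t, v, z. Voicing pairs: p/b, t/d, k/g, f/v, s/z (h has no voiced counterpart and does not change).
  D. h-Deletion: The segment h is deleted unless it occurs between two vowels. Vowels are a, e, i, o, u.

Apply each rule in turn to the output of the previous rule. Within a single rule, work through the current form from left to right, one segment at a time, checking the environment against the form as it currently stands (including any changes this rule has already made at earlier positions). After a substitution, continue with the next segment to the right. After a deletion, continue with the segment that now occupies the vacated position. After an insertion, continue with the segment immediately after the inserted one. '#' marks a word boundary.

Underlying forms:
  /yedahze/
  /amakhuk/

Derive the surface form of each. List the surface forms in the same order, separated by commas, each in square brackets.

/yedahze/:
  A Final Vowel Raising: [yedahze] → [yedahzi]
  B Glottal Epenthesis: no change — [yedahzi]
  C Progressive Voicing Assimilation: [yedahzi] → [yedahsi]
  D h-Deletion: [yedahsi] → [yedasi]
/amakhuk/:
  A Final Vowel Raising: no change — [amakhuk]
  B Glottal Epenthesis: [amakhuk] → [hamakhuk]
  C Progressive Voicing Assimilation: no change — [hamakhuk]
  D h-Deletion: [hamakhuk] → [amakuk]

[yedasi], [amakuk]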